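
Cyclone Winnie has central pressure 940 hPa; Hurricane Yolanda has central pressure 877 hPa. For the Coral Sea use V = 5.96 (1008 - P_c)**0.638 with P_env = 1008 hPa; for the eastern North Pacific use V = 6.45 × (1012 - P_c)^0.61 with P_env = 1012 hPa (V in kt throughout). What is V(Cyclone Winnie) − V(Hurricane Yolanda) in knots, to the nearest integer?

Cyclone Winnie: ΔP = 68; V ≈ 5.96 × 68^0.638 ≈ 87.98 kt.
Hurricane Yolanda: ΔP = 135; V ≈ 6.45 × 135^0.61 ≈ 128.55 kt.
Difference ≈ 87.98 − 128.55 = -40.57 → -41 kt.

-41 kt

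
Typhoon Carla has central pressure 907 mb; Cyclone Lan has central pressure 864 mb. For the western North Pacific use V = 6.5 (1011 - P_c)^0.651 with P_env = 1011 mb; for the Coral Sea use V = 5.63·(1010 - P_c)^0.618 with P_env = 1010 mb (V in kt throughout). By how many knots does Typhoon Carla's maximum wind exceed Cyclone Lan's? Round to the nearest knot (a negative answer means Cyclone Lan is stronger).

Typhoon Carla: ΔP = 104; V ≈ 6.5 × 104^0.651 ≈ 133.66 kt.
Cyclone Lan: ΔP = 146; V ≈ 5.63 × 146^0.618 ≈ 122.48 kt.
Difference ≈ 133.66 − 122.48 = 11.18 → 11 kt.

11 kt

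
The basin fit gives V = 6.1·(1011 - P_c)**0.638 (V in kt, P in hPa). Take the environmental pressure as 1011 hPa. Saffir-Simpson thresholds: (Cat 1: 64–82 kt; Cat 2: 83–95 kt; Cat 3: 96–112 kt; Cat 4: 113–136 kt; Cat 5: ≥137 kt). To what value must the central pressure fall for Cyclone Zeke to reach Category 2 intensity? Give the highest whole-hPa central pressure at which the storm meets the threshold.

951 hPa

Category 2 begins at V = 83 kt.
Required ΔP = (83/6.1)^(1/0.638) = 13.607^1.567 ≈ 59.85 hPa.
P_c ≤ 1011 − 59.85 = 951.15, so the highest integer P_c is 951 hPa.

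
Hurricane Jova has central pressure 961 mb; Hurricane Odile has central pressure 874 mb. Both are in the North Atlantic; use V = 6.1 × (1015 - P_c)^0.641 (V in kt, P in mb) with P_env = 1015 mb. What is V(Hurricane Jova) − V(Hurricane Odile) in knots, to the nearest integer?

Hurricane Jova: ΔP = 54; V ≈ 6.1 × 54^0.641 ≈ 78.67 kt.
Hurricane Odile: ΔP = 141; V ≈ 6.1 × 141^0.641 ≈ 145.54 kt.
Difference ≈ 78.67 − 145.54 = -66.87 → -67 kt.

-67 kt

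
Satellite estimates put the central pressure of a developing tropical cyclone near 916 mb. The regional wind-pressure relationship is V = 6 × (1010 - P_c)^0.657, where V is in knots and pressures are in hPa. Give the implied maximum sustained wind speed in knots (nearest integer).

119 kt

ΔP = 1010 − 916 = 94 mb.
94^0.657 ≈ 19.785.
V ≈ 6 × 19.785 ≈ 118.7 kt.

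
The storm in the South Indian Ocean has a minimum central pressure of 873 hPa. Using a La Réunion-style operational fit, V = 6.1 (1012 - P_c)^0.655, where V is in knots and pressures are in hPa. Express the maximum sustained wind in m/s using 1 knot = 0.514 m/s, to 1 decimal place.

79.4 m/s

ΔP = 1012 − 873 = 139 hPa.
V ≈ 6.1 × 139^0.655 = 6.1 × 25.332 ≈ 154.527 kt.
154.527 × 0.514 ≈ 79.43 m/s → 79.4 m/s.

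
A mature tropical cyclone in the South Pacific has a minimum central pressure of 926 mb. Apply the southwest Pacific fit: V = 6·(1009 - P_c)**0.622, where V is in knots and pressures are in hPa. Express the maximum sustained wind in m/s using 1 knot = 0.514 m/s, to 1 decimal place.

ΔP = 1009 − 926 = 83 mb.
V ≈ 6 × 83^0.622 = 6 × 15.619 ≈ 93.717 kt.
93.717 × 0.514 ≈ 48.17 m/s → 48.2 m/s.

48.2 m/s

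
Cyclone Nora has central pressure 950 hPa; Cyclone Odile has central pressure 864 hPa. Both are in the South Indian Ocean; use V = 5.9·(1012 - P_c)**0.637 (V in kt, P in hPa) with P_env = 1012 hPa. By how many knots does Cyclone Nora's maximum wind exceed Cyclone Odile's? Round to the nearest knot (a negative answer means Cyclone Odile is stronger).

-61 kt

Cyclone Nora: ΔP = 62; V ≈ 5.9 × 62^0.637 ≈ 81.77 kt.
Cyclone Odile: ΔP = 148; V ≈ 5.9 × 148^0.637 ≈ 142.33 kt.
Difference ≈ 81.77 − 142.33 = -60.56 → -61 kt.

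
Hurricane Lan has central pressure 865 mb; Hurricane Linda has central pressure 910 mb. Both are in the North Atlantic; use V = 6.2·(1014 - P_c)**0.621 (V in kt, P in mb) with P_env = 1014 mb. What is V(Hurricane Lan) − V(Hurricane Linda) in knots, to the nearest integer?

28 kt

Hurricane Lan: ΔP = 149; V ≈ 6.2 × 149^0.621 ≈ 138.66 kt.
Hurricane Linda: ΔP = 104; V ≈ 6.2 × 104^0.621 ≈ 110.91 kt.
Difference ≈ 138.66 − 110.91 = 27.75 → 28 kt.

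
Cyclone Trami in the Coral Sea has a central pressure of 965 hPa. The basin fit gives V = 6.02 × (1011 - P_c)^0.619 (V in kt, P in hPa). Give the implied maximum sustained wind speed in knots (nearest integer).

64 kt

ΔP = 1011 − 965 = 46 hPa.
46^0.619 ≈ 10.697.
V ≈ 6.02 × 10.697 ≈ 64.4 kt.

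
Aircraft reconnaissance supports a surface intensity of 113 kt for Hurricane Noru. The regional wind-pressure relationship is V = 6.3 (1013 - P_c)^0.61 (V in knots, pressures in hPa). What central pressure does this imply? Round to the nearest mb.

ΔP = (V / 6.3)^(1/0.61) = (113/6.3)^1.639.
113/6.3 = 17.937; 17.937^1.639 ≈ 113.58 mb.
P_c = 1013 − 113.58 = 899.42 ≈ 899 mb.

899 mb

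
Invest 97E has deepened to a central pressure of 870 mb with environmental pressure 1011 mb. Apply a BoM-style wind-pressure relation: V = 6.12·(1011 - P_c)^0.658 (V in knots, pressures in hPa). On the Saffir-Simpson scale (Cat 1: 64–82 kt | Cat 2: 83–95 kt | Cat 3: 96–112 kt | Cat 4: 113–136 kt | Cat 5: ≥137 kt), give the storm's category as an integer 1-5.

5

ΔP = 1011 − 870 = 141 mb.
V ≈ 6.12 × 141^0.658 = 6.12 × 25.95 ≈ 159 kt.
159 kt falls in the Category 5 band.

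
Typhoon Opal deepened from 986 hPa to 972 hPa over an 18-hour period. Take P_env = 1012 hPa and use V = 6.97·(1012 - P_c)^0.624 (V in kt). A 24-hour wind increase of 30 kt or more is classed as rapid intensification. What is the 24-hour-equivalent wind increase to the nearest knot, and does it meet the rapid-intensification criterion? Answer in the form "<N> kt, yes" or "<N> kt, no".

22 kt, no

V₁: ΔP = 26, V ≈ 6.97 × 26^0.624 ≈ 53.23 kt.
V₂: ΔP = 40, V ≈ 6.97 × 40^0.624 ≈ 69.65 kt.
ΔV over 18 h = 16.42 kt → 24 h equivalent = 16.42 × 24/18 ≈ 21.89 kt.
22 kt < 30 kt ⇒ not rapid intensification.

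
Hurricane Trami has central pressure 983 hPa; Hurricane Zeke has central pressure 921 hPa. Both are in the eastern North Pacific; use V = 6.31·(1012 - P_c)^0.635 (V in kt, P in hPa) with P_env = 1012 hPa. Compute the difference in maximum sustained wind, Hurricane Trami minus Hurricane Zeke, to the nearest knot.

Hurricane Trami: ΔP = 29; V ≈ 6.31 × 29^0.635 ≈ 53.54 kt.
Hurricane Zeke: ΔP = 91; V ≈ 6.31 × 91^0.635 ≈ 110.67 kt.
Difference ≈ 53.54 − 110.67 = -57.13 → -57 kt.

-57 kt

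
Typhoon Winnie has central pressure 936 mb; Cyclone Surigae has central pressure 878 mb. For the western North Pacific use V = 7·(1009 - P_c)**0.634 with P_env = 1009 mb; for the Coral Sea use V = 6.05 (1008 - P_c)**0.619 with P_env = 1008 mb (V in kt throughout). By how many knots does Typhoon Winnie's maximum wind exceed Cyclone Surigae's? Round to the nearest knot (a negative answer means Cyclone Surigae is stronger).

Typhoon Winnie: ΔP = 73; V ≈ 7 × 73^0.634 ≈ 106.28 kt.
Cyclone Surigae: ΔP = 130; V ≈ 6.05 × 130^0.619 ≈ 123.11 kt.
Difference ≈ 106.28 − 123.11 = -16.83 → -17 kt.

-17 kt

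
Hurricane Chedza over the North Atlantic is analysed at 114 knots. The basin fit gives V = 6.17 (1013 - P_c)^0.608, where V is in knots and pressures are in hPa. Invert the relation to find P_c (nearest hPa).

ΔP = (V / 6.17)^(1/0.608) = (114/6.17)^1.645.
114/6.17 = 18.476; 18.476^1.645 ≈ 121.13 hPa.
P_c = 1013 − 121.13 = 891.87 ≈ 892 hPa.

892 hPa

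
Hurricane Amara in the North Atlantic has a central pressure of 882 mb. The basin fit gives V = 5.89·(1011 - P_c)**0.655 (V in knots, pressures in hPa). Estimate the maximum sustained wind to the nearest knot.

142 kt

ΔP = 1011 − 882 = 129 mb.
129^0.655 ≈ 24.123.
V ≈ 5.89 × 24.123 ≈ 142.1 kt.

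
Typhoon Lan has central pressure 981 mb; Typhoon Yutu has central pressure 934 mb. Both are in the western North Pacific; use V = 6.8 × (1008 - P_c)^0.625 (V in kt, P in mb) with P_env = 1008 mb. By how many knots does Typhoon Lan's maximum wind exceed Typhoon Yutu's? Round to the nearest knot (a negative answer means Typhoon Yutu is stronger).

Typhoon Lan: ΔP = 27; V ≈ 6.8 × 27^0.625 ≈ 53.35 kt.
Typhoon Yutu: ΔP = 74; V ≈ 6.8 × 74^0.625 ≈ 100.18 kt.
Difference ≈ 53.35 − 100.18 = -46.83 → -47 kt.

-47 kt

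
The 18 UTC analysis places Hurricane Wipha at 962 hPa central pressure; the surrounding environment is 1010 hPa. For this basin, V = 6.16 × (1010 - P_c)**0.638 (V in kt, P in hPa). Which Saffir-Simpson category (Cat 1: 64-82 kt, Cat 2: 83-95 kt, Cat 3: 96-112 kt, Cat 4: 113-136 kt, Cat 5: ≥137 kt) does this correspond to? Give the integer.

ΔP = 1010 − 962 = 48 hPa.
V ≈ 6.16 × 48^0.638 = 6.16 × 11.82 ≈ 73 kt.
73 kt falls in the Category 1 band.

1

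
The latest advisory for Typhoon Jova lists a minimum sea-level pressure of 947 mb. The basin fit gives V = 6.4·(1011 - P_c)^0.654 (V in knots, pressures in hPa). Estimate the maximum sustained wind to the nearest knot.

97 kt

ΔP = 1011 − 947 = 64 mb.
64^0.654 ≈ 15.179.
V ≈ 6.4 × 15.179 ≈ 97.1 kt.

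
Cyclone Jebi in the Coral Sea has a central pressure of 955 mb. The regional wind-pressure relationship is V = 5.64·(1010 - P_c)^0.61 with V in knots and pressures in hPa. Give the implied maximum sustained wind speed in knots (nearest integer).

ΔP = 1010 − 955 = 55 mb.
55^0.61 ≈ 11.524.
V ≈ 5.64 × 11.524 ≈ 65.0 kt.

65 kt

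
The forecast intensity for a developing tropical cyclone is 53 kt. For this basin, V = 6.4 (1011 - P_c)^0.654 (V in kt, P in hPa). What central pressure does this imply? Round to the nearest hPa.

986 hPa

ΔP = (V / 6.4)^(1/0.654) = (53/6.4)^1.529.
53/6.4 = 8.281; 8.281^1.529 ≈ 25.34 hPa.
P_c = 1011 − 25.34 = 985.66 ≈ 986 hPa.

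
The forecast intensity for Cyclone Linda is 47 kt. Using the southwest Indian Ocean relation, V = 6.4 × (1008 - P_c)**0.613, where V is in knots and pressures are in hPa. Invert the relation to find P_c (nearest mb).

ΔP = (V / 6.4)^(1/0.613) = (47/6.4)^1.631.
47/6.4 = 7.344; 7.344^1.631 ≈ 25.86 mb.
P_c = 1008 − 25.86 = 982.14 ≈ 982 mb.

982 mb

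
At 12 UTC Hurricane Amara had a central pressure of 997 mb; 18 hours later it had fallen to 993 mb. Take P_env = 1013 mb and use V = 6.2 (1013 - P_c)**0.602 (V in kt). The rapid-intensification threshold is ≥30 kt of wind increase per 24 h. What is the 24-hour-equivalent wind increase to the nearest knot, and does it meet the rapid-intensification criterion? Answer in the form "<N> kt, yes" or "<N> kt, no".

6 kt, no

V₁: ΔP = 16, V ≈ 6.2 × 16^0.602 ≈ 32.91 kt.
V₂: ΔP = 20, V ≈ 6.2 × 20^0.602 ≈ 37.64 kt.
ΔV over 18 h = 4.73 kt → 24 h equivalent = 4.73 × 24/18 ≈ 6.31 kt.
6 kt < 30 kt ⇒ not rapid intensification.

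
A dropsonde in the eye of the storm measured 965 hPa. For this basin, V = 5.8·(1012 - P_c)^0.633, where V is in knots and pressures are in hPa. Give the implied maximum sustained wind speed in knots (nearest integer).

66 kt

ΔP = 1012 − 965 = 47 hPa.
47^0.633 ≈ 11.440.
V ≈ 5.8 × 11.440 ≈ 66.4 kt.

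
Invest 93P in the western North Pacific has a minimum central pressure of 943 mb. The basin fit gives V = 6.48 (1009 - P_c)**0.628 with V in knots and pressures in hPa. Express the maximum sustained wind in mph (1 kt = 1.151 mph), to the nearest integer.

ΔP = 1009 − 943 = 66 mb.
V ≈ 6.48 × 66^0.628 = 6.48 × 13.889 ≈ 90.001 kt.
90.001 × 1.151 ≈ 103.59 mph → 104 mph.

104 mph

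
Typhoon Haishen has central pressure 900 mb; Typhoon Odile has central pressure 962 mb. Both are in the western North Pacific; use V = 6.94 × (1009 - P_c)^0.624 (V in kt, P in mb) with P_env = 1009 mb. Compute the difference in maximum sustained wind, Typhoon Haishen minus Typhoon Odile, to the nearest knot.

Typhoon Haishen: ΔP = 109; V ≈ 6.94 × 109^0.624 ≈ 129.63 kt.
Typhoon Odile: ΔP = 47; V ≈ 6.94 × 47^0.624 ≈ 76.69 kt.
Difference ≈ 129.63 − 76.69 = 52.94 → 53 kt.

53 kt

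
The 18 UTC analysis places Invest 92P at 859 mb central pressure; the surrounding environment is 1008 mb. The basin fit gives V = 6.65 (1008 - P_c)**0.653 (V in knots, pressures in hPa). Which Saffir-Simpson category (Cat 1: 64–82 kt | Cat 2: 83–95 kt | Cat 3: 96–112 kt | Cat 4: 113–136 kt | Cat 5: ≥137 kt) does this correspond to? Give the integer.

ΔP = 1008 − 859 = 149 mb.
V ≈ 6.65 × 149^0.653 = 6.65 × 26.25 ≈ 175 kt.
175 kt falls in the Category 5 band.

5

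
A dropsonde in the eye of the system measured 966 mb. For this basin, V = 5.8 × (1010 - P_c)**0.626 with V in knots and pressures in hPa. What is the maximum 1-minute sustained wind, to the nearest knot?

ΔP = 1010 − 966 = 44 mb.
44^0.626 ≈ 10.686.
V ≈ 5.8 × 10.686 ≈ 62.0 kt.

62 kt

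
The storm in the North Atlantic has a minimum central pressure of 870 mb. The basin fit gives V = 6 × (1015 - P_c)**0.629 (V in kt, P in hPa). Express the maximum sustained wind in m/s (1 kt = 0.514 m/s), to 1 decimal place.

ΔP = 1015 − 870 = 145 mb.
V ≈ 6 × 145^0.629 = 6 × 22.882 ≈ 137.294 kt.
137.294 × 0.514 ≈ 70.57 m/s → 70.6 m/s.

70.6 m/s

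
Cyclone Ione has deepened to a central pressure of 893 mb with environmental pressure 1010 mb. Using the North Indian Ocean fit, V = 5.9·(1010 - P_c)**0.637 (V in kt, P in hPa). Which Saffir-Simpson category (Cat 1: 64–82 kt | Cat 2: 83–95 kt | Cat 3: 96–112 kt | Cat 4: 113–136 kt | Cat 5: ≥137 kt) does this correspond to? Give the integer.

ΔP = 1010 − 893 = 117 mb.
V ≈ 5.9 × 117^0.637 = 5.9 × 20.77 ≈ 123 kt.
123 kt falls in the Category 4 band.

4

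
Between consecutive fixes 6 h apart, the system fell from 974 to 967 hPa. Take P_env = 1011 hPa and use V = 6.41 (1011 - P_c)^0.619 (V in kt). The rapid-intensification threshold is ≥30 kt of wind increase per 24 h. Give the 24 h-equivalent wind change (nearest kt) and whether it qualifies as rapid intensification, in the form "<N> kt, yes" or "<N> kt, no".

V₁: ΔP = 37, V ≈ 6.41 × 37^0.619 ≈ 59.92 kt.
V₂: ΔP = 44, V ≈ 6.41 × 44^0.619 ≈ 66.70 kt.
ΔV over 6 h = 6.78 kt → 24 h equivalent = 6.78 × 24/6 ≈ 27.12 kt.
27 kt < 30 kt ⇒ not rapid intensification.

27 kt, no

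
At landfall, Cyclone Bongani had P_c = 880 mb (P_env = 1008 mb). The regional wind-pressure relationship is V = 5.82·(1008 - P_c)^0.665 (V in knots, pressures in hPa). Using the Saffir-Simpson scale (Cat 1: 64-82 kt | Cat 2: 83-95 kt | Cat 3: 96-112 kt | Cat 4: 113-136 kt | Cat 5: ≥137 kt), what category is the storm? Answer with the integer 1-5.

ΔP = 1008 − 880 = 128 mb.
V ≈ 5.82 × 128^0.665 = 5.82 × 25.19 ≈ 147 kt.
147 kt falls in the Category 5 band.

5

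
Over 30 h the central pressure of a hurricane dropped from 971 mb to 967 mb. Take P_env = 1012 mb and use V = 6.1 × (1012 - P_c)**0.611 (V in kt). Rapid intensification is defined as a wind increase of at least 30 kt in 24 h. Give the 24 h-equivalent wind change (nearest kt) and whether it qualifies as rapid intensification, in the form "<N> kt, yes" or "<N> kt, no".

V₁: ΔP = 41, V ≈ 6.1 × 41^0.611 ≈ 58.98 kt.
V₂: ΔP = 45, V ≈ 6.1 × 45^0.611 ≈ 62.44 kt.
ΔV over 30 h = 3.46 kt → 24 h equivalent = 3.46 × 24/30 ≈ 2.77 kt.
3 kt < 30 kt ⇒ not rapid intensification.

3 kt, no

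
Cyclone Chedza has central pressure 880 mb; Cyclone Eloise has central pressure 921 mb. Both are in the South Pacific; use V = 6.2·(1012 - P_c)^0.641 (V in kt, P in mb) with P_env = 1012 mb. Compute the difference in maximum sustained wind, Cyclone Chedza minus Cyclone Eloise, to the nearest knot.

30 kt

Cyclone Chedza: ΔP = 132; V ≈ 6.2 × 132^0.641 ≈ 141.80 kt.
Cyclone Eloise: ΔP = 91; V ≈ 6.2 × 91^0.641 ≈ 111.72 kt.
Difference ≈ 141.80 − 111.72 = 30.08 → 30 kt.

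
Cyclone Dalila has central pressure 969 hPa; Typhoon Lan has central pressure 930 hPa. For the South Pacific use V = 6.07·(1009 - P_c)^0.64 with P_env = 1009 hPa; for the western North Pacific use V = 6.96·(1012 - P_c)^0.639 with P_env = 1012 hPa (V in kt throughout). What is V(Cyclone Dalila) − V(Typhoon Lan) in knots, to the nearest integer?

Cyclone Dalila: ΔP = 40; V ≈ 6.07 × 40^0.64 ≈ 64.34 kt.
Typhoon Lan: ΔP = 82; V ≈ 6.96 × 82^0.639 ≈ 116.29 kt.
Difference ≈ 64.34 − 116.29 = -51.95 → -52 kt.

-52 kt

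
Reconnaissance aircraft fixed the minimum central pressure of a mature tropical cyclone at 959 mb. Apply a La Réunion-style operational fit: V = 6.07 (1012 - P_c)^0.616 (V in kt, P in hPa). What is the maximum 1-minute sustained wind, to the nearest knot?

70 kt

ΔP = 1012 − 959 = 53 mb.
53^0.616 ≈ 11.539.
V ≈ 6.07 × 11.539 ≈ 70.0 kt.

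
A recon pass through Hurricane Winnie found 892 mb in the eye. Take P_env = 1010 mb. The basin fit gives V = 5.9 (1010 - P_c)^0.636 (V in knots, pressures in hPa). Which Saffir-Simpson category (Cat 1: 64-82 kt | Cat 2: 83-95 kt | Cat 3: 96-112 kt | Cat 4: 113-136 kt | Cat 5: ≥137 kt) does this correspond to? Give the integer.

4

ΔP = 1010 − 892 = 118 mb.
V ≈ 5.9 × 118^0.636 = 5.9 × 20.78 ≈ 123 kt.
123 kt falls in the Category 4 band.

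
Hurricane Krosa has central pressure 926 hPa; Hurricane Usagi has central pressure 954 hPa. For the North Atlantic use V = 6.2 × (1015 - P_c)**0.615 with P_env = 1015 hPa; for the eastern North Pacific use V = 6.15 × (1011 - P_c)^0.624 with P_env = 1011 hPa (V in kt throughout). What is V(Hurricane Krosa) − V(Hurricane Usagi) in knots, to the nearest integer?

21 kt

Hurricane Krosa: ΔP = 89; V ≈ 6.2 × 89^0.615 ≈ 98.01 kt.
Hurricane Usagi: ΔP = 57; V ≈ 6.15 × 57^0.624 ≈ 76.66 kt.
Difference ≈ 98.01 − 76.66 = 21.35 → 21 kt.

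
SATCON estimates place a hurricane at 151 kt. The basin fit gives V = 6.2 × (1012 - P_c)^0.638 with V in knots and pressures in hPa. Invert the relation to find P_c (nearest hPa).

863 hPa

ΔP = (V / 6.2)^(1/0.638) = (151/6.2)^1.567.
151/6.2 = 24.355; 24.355^1.567 ≈ 149.05 hPa.
P_c = 1012 − 149.05 = 862.95 ≈ 863 hPa.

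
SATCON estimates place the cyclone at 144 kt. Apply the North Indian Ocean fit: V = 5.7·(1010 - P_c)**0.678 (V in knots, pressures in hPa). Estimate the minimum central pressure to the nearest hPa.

ΔP = (V / 5.7)^(1/0.678) = (144/5.7)^1.475.
144/5.7 = 25.263; 25.263^1.475 ≈ 117.10 hPa.
P_c = 1010 − 117.10 = 892.90 ≈ 893 hPa.

893 hPa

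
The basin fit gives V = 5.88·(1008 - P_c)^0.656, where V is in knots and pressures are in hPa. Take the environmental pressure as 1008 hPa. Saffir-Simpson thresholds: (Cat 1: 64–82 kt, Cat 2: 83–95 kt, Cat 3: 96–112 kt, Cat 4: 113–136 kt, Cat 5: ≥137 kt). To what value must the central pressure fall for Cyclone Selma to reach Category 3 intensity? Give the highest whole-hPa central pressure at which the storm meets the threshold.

937 hPa

Category 3 begins at V = 96 kt.
Required ΔP = (96/5.88)^(1/0.656) = 16.327^1.524 ≈ 70.62 hPa.
P_c ≤ 1008 − 70.62 = 937.38, so the highest integer P_c is 937 hPa.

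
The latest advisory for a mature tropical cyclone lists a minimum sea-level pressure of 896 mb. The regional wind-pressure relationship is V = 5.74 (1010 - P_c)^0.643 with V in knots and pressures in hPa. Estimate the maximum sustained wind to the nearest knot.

ΔP = 1010 − 896 = 114 mb.
114^0.643 ≈ 21.018.
V ≈ 5.74 × 21.018 ≈ 120.6 kt.

121 kt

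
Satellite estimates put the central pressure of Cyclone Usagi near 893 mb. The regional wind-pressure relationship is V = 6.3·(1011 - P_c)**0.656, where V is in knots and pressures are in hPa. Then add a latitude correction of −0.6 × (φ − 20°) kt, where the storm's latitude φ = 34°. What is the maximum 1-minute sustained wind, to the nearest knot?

ΔP = 1011 − 893 = 118 mb.
118^0.656 ≈ 22.864.
V ≈ 6.3 × 22.864 ≈ 144.0 kt.
Latitude correction: −0.6 × (34 − 20) = -8.4 kt.
Corrected V ≈ 135.6 kt → 136 kt.

136 kt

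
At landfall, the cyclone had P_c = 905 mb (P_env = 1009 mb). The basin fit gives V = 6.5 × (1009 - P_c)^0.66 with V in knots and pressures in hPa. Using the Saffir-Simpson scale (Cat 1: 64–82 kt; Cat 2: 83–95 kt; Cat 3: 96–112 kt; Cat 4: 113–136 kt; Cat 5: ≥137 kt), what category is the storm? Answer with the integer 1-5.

5

ΔP = 1009 − 905 = 104 mb.
V ≈ 6.5 × 104^0.66 = 6.5 × 21.44 ≈ 139 kt.
139 kt falls in the Category 5 band.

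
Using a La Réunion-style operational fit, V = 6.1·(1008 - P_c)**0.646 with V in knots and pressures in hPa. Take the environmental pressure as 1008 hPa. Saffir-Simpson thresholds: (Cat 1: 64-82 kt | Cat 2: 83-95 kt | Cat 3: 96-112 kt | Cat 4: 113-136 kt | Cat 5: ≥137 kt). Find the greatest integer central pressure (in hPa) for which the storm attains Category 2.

Category 2 begins at V = 83 kt.
Required ΔP = (83/6.1)^(1/0.646) = 13.607^1.548 ≈ 56.89 hPa.
P_c ≤ 1008 − 56.89 = 951.11, so the highest integer P_c is 951 hPa.

951 hPa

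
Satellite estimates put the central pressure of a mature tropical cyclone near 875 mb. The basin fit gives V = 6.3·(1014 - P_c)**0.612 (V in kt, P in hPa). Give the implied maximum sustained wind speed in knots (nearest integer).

129 kt

ΔP = 1014 − 875 = 139 mb.
139^0.612 ≈ 20.489.
V ≈ 6.3 × 20.489 ≈ 129.1 kt.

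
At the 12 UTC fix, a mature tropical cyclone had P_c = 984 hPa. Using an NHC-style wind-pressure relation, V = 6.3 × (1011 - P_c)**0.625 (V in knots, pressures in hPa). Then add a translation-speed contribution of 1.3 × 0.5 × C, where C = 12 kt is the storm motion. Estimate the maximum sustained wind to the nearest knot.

57 kt

ΔP = 1011 − 984 = 27 hPa.
27^0.625 ≈ 7.845.
V ≈ 6.3 × 7.845 ≈ 49.4 kt.
Translation term: 1.3 × 0.5 × 12 = 7.8 kt.
Corrected V ≈ 57.2 kt → 57 kt.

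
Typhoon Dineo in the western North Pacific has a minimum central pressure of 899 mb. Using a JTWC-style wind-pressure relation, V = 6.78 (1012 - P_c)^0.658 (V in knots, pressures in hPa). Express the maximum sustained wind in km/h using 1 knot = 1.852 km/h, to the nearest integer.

282 km/h

ΔP = 1012 − 899 = 113 mb.
V ≈ 6.78 × 113^0.658 = 6.78 × 22.435 ≈ 152.109 kt.
152.109 × 1.852 ≈ 281.71 km/h → 282 km/h.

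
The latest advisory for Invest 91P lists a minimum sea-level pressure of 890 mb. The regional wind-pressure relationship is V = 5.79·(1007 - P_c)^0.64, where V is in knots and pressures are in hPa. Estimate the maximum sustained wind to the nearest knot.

122 kt

ΔP = 1007 − 890 = 117 mb.
117^0.64 ≈ 21.069.
V ≈ 5.79 × 21.069 ≈ 122.0 kt.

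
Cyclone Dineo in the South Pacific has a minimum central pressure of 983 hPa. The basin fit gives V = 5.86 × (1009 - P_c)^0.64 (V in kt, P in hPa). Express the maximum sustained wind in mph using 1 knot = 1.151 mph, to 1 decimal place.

ΔP = 1009 − 983 = 26 hPa.
V ≈ 5.86 × 26^0.64 = 5.86 × 8.046 ≈ 47.150 kt.
47.150 × 1.151 ≈ 54.27 mph → 54.3 mph.

54.3 mph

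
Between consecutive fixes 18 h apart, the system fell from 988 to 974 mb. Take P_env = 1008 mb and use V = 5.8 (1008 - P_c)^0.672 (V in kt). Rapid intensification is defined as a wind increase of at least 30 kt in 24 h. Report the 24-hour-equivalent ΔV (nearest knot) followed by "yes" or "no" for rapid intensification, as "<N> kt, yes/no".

25 kt, no

V₁: ΔP = 20, V ≈ 5.8 × 20^0.672 ≈ 43.42 kt.
V₂: ΔP = 34, V ≈ 5.8 × 34^0.672 ≈ 62.03 kt.
ΔV over 18 h = 18.61 kt → 24 h equivalent = 18.61 × 24/18 ≈ 24.81 kt.
25 kt < 30 kt ⇒ not rapid intensification.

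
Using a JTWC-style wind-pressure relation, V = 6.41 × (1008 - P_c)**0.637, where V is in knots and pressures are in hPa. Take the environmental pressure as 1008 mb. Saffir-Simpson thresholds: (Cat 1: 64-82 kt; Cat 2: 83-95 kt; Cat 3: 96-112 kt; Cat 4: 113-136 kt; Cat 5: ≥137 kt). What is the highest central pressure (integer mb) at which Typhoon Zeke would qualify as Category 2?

952 mb

Category 2 begins at V = 83 kt.
Required ΔP = (83/6.41)^(1/0.637) = 12.949^1.570 ≈ 55.72 mb.
P_c ≤ 1008 − 55.72 = 952.28, so the highest integer P_c is 952 mb.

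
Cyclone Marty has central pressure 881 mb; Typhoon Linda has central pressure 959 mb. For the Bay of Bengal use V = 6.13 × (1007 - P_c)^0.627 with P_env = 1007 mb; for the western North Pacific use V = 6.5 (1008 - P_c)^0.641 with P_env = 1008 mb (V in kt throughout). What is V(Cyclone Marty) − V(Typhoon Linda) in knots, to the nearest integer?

Cyclone Marty: ΔP = 126; V ≈ 6.13 × 126^0.627 ≈ 127.17 kt.
Typhoon Linda: ΔP = 49; V ≈ 6.5 × 49^0.641 ≈ 78.76 kt.
Difference ≈ 127.17 − 78.76 = 48.41 → 48 kt.

48 kt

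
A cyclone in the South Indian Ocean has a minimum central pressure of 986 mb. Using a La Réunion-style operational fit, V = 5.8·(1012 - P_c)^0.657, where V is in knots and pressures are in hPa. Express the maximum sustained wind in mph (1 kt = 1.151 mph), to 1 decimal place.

ΔP = 1012 − 986 = 26 mb.
V ≈ 5.8 × 26^0.657 = 5.8 × 8.504 ≈ 49.325 kt.
49.325 × 1.151 ≈ 56.77 mph → 56.8 mph.

56.8 mph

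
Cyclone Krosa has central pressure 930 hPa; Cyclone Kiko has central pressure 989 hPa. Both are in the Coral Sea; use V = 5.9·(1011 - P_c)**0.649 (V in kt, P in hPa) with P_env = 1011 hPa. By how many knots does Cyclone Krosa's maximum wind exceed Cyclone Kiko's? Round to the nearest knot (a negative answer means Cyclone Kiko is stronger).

58 kt

Cyclone Krosa: ΔP = 81; V ≈ 5.9 × 81^0.649 ≈ 102.20 kt.
Cyclone Kiko: ΔP = 22; V ≈ 5.9 × 22^0.649 ≈ 43.86 kt.
Difference ≈ 102.20 − 43.86 = 58.34 → 58 kt.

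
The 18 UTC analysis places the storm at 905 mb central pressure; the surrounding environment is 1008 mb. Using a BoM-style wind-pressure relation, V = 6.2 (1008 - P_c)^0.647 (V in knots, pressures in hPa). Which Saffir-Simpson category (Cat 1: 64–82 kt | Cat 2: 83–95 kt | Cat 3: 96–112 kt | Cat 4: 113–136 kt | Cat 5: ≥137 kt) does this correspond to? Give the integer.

ΔP = 1008 − 905 = 103 mb.
V ≈ 6.2 × 103^0.647 = 6.2 × 20.06 ≈ 124 kt.
124 kt falls in the Category 4 band.

4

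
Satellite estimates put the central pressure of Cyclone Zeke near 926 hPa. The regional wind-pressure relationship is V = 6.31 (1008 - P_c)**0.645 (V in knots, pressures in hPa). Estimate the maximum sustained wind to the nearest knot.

108 kt

ΔP = 1008 − 926 = 82 hPa.
82^0.645 ≈ 17.156.
V ≈ 6.31 × 17.156 ≈ 108.3 kt.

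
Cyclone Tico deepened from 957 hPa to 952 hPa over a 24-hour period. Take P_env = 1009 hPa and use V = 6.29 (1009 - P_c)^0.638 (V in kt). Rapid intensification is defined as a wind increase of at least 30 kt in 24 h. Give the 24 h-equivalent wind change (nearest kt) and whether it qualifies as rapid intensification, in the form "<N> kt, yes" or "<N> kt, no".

V₁: ΔP = 52, V ≈ 6.29 × 52^0.638 ≈ 78.25 kt.
V₂: ΔP = 57, V ≈ 6.29 × 57^0.638 ≈ 82.97 kt.
ΔV over 24 h = 4.72 kt → 24 h equivalent = 4.72 × 24/24 ≈ 4.72 kt.
5 kt < 30 kt ⇒ not rapid intensification.

5 kt, no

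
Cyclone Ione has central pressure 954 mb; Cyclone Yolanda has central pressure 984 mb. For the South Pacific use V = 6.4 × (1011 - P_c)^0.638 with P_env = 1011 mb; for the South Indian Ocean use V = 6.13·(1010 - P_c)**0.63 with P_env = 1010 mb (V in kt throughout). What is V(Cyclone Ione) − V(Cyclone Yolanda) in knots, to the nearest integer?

Cyclone Ione: ΔP = 57; V ≈ 6.4 × 57^0.638 ≈ 84.42 kt.
Cyclone Yolanda: ΔP = 26; V ≈ 6.13 × 26^0.63 ≈ 47.74 kt.
Difference ≈ 84.42 − 47.74 = 36.68 → 37 kt.

37 kt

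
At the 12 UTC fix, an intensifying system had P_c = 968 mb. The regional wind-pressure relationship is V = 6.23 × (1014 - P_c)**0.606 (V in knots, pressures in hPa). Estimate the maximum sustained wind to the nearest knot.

ΔP = 1014 − 968 = 46 mb.
46^0.606 ≈ 10.177.
V ≈ 6.23 × 10.177 ≈ 63.4 kt.

63 kt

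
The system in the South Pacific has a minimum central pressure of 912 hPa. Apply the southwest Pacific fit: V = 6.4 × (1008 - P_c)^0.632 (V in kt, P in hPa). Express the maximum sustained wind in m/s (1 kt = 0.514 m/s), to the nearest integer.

59 m/s

ΔP = 1008 − 912 = 96 hPa.
V ≈ 6.4 × 96^0.632 = 6.4 × 17.898 ≈ 114.545 kt.
114.545 × 0.514 ≈ 58.88 m/s → 59 m/s.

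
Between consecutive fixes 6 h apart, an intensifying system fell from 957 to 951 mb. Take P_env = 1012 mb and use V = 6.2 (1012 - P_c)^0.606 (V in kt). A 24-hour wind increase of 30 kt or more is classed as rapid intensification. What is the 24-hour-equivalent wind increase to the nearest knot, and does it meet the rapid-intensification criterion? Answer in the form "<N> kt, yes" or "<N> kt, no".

18 kt, no

V₁: ΔP = 55, V ≈ 6.2 × 55^0.606 ≈ 70.32 kt.
V₂: ΔP = 61, V ≈ 6.2 × 61^0.606 ≈ 74.87 kt.
ΔV over 6 h = 4.55 kt → 24 h equivalent = 4.55 × 24/6 ≈ 18.20 kt.
18 kt < 30 kt ⇒ not rapid intensification.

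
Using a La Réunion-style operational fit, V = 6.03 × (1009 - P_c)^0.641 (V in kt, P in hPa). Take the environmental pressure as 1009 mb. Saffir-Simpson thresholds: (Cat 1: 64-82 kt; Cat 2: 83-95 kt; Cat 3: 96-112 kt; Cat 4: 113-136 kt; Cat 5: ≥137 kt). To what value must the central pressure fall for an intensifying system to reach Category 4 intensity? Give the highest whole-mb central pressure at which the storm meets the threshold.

912 mb

Category 4 begins at V = 113 kt.
Required ΔP = (113/6.03)^(1/0.641) = 18.740^1.560 ≈ 96.74 mb.
P_c ≤ 1009 − 96.74 = 912.26, so the highest integer P_c is 912 mb.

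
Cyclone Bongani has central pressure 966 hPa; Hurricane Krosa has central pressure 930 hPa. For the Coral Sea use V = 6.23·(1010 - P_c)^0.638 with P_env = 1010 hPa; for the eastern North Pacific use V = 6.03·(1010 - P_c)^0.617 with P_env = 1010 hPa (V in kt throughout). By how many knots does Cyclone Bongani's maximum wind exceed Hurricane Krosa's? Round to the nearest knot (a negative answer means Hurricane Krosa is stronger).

-20 kt

Cyclone Bongani: ΔP = 44; V ≈ 6.23 × 44^0.638 ≈ 69.66 kt.
Hurricane Krosa: ΔP = 80; V ≈ 6.03 × 80^0.617 ≈ 90.06 kt.
Difference ≈ 69.66 − 90.06 = -20.40 → -20 kt.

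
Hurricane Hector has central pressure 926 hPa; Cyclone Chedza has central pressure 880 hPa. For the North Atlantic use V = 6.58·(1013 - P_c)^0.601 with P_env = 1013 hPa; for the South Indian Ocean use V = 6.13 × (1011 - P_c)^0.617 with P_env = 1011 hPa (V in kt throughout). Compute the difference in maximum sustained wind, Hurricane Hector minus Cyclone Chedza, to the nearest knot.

-28 kt

Hurricane Hector: ΔP = 87; V ≈ 6.58 × 87^0.601 ≈ 96.36 kt.
Cyclone Chedza: ΔP = 131; V ≈ 6.13 × 131^0.617 ≈ 124.11 kt.
Difference ≈ 96.36 − 124.11 = -27.75 → -28 kt.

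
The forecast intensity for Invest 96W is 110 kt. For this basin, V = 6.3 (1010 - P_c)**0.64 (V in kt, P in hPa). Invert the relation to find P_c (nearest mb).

923 mb

ΔP = (V / 6.3)^(1/0.64) = (110/6.3)^1.562.
110/6.3 = 17.460; 17.460^1.562 ≈ 87.24 mb.
P_c = 1010 − 87.24 = 922.76 ≈ 923 mb.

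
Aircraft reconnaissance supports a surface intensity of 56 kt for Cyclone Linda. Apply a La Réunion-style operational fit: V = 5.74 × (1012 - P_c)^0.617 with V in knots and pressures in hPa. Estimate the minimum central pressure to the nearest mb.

972 mb

ΔP = (V / 5.74)^(1/0.617) = (56/5.74)^1.621.
56/5.74 = 9.756; 9.756^1.621 ≈ 40.12 mb.
P_c = 1012 − 40.12 = 971.88 ≈ 972 mb.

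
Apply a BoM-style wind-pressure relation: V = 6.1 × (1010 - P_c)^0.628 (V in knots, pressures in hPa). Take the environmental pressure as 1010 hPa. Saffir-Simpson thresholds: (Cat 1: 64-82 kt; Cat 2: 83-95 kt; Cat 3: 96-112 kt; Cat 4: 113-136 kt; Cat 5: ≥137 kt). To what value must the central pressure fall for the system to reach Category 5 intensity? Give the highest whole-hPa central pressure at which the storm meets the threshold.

868 hPa

Category 5 begins at V = 137 kt.
Required ΔP = (137/6.1)^(1/0.628) = 22.459^1.592 ≈ 141.87 hPa.
P_c ≤ 1010 − 141.87 = 868.13, so the highest integer P_c is 868 hPa.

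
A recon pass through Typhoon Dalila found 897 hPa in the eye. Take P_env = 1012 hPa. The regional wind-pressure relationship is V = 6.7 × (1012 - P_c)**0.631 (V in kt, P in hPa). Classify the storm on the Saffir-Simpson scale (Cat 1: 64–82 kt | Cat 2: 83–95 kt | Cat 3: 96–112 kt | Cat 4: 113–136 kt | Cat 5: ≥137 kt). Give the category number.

4

ΔP = 1012 − 897 = 115 hPa.
V ≈ 6.7 × 115^0.631 = 6.7 × 19.97 ≈ 134 kt.
134 kt falls in the Category 4 band.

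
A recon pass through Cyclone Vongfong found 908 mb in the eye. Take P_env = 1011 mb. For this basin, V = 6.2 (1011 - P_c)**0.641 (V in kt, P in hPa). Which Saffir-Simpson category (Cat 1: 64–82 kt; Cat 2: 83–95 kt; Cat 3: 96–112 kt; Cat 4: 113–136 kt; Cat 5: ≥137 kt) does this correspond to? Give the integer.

4

ΔP = 1011 − 908 = 103 mb.
V ≈ 6.2 × 103^0.641 = 6.2 × 19.51 ≈ 121 kt.
121 kt falls in the Category 4 band.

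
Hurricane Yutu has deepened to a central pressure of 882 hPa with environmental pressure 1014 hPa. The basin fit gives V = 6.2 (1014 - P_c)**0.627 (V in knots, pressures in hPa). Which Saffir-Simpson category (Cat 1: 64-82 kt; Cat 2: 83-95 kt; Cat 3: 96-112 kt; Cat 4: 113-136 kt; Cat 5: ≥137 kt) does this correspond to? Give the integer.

4

ΔP = 1014 − 882 = 132 hPa.
V ≈ 6.2 × 132^0.627 = 6.2 × 21.36 ≈ 132 kt.
132 kt falls in the Category 4 band.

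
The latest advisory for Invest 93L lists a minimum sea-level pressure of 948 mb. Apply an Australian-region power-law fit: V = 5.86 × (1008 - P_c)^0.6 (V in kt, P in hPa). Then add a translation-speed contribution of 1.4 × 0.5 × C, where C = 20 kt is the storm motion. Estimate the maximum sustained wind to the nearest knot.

82 kt

ΔP = 1008 − 948 = 60 mb.
60^0.6 ≈ 11.665.
V ≈ 5.86 × 11.665 ≈ 68.4 kt.
Translation term: 1.4 × 0.5 × 20 = 14 kt.
Corrected V ≈ 82.4 kt → 82 kt.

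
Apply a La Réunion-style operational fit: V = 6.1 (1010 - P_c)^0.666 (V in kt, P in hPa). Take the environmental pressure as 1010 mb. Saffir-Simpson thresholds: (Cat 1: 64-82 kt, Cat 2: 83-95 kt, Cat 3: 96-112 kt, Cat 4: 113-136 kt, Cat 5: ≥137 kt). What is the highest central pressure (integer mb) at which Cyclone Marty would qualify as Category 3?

947 mb

Category 3 begins at V = 96 kt.
Required ΔP = (96/6.1)^(1/0.666) = 15.738^1.502 ≈ 62.69 mb.
P_c ≤ 1010 − 62.69 = 947.31, so the highest integer P_c is 947 mb.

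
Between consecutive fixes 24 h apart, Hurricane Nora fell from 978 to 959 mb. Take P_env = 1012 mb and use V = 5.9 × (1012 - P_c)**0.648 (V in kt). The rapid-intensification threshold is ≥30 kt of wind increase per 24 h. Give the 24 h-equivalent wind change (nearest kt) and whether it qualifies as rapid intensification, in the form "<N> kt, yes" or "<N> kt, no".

19 kt, no

V₁: ΔP = 34, V ≈ 5.9 × 34^0.648 ≈ 57.98 kt.
V₂: ΔP = 53, V ≈ 5.9 × 53^0.648 ≈ 77.30 kt.
ΔV over 24 h = 19.32 kt → 24 h equivalent = 19.32 × 24/24 ≈ 19.32 kt.
19 kt < 30 kt ⇒ not rapid intensification.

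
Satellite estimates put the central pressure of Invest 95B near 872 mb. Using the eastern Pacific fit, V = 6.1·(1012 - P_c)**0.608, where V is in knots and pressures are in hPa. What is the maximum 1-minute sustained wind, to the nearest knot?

ΔP = 1012 − 872 = 140 mb.
140^0.608 ≈ 20.177.
V ≈ 6.1 × 20.177 ≈ 123.1 kt.

123 kt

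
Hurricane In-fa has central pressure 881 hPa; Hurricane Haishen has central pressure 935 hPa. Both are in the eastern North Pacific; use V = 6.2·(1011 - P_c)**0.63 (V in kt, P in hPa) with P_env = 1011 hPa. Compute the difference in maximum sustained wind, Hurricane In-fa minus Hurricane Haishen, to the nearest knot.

38 kt

Hurricane In-fa: ΔP = 130; V ≈ 6.2 × 130^0.63 ≈ 133.10 kt.
Hurricane Haishen: ΔP = 76; V ≈ 6.2 × 76^0.63 ≈ 94.91 kt.
Difference ≈ 133.10 − 94.91 = 38.19 → 38 kt.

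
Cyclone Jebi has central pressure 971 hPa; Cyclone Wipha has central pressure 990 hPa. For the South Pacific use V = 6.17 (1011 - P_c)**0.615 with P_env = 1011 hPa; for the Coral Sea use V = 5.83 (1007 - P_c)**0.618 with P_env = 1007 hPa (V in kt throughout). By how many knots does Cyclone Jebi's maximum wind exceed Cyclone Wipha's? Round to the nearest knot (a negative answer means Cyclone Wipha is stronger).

26 kt

Cyclone Jebi: ΔP = 40; V ≈ 6.17 × 40^0.615 ≈ 59.64 kt.
Cyclone Wipha: ΔP = 17; V ≈ 5.83 × 17^0.618 ≈ 33.58 kt.
Difference ≈ 59.64 − 33.58 = 26.06 → 26 kt.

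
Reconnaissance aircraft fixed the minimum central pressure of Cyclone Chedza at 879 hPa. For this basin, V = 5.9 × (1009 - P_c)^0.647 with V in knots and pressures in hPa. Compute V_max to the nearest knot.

138 kt

ΔP = 1009 − 879 = 130 hPa.
130^0.647 ≈ 23.320.
V ≈ 5.9 × 23.320 ≈ 137.6 kt.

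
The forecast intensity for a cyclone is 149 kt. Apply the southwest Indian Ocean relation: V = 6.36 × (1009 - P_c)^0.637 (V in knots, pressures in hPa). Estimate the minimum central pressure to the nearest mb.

ΔP = (V / 6.36)^(1/0.637) = (149/6.36)^1.570.
149/6.36 = 23.428; 23.428^1.570 ≈ 141.35 mb.
P_c = 1009 − 141.35 = 867.65 ≈ 868 mb.

868 mb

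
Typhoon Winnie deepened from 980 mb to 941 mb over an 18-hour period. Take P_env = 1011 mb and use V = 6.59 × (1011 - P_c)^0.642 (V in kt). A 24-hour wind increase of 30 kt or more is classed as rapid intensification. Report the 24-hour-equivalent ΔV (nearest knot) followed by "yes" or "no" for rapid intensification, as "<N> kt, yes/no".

55 kt, yes

V₁: ΔP = 31, V ≈ 6.59 × 31^0.642 ≈ 59.75 kt.
V₂: ΔP = 70, V ≈ 6.59 × 70^0.642 ≈ 100.79 kt.
ΔV over 18 h = 41.04 kt → 24 h equivalent = 41.04 × 24/18 ≈ 54.72 kt.
55 kt ≥ 30 kt ⇒ rapid intensification.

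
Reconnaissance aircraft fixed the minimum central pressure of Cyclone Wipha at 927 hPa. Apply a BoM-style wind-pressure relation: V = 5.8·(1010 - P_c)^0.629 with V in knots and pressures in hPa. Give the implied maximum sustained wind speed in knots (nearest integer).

93 kt

ΔP = 1010 − 927 = 83 hPa.
83^0.629 ≈ 16.110.
V ≈ 5.8 × 16.110 ≈ 93.4 kt.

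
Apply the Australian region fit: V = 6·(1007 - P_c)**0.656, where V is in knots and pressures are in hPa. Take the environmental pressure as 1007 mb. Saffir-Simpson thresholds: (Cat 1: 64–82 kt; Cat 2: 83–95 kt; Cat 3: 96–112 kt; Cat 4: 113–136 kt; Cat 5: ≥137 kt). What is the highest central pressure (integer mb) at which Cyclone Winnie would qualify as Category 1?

970 mb

Category 1 begins at V = 64 kt.
Required ΔP = (64/6)^(1/0.656) = 10.667^1.524 ≈ 36.91 mb.
P_c ≤ 1007 − 36.91 = 970.09, so the highest integer P_c is 970 mb.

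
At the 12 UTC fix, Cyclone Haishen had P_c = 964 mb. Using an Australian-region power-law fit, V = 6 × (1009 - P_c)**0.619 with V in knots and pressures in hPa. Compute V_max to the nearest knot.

ΔP = 1009 − 964 = 45 mb.
45^0.619 ≈ 10.552.
V ≈ 6 × 10.552 ≈ 63.3 kt.

63 kt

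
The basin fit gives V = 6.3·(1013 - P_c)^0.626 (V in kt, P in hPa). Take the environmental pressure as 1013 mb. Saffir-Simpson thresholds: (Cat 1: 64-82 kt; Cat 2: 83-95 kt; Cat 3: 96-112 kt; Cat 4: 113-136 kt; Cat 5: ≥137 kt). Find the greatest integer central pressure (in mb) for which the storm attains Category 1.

Category 1 begins at V = 64 kt.
Required ΔP = (64/6.3)^(1/0.626) = 10.159^1.597 ≈ 40.59 mb.
P_c ≤ 1013 − 40.59 = 972.41, so the highest integer P_c is 972 mb.

972 mb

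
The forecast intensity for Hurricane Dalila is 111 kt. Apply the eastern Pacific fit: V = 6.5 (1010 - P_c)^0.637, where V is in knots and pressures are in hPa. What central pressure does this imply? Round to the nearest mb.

924 mb

ΔP = (V / 6.5)^(1/0.637) = (111/6.5)^1.570.
111/6.5 = 17.077; 17.077^1.570 ≈ 86.04 mb.
P_c = 1010 − 86.04 = 923.96 ≈ 924 mb.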